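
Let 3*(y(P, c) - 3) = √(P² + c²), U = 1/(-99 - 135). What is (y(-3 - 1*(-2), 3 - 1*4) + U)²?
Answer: 503569/54756 + 701*√2/351 ≈ 12.021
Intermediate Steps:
U = -1/234 (U = 1/(-234) = -1/234 ≈ -0.0042735)
y(P, c) = 3 + √(P² + c²)/3
(y(-3 - 1*(-2), 3 - 1*4) + U)² = ((3 + √((-3 - 1*(-2))² + (3 - 1*4)²)/3) - 1/234)² = ((3 + √((-3 + 2)² + (3 - 4)²)/3) - 1/234)² = ((3 + √((-1)² + (-1)²)/3) - 1/234)² = ((3 + √(1 + 1)/3) - 1/234)² = ((3 + √2/3) - 1/234)² = (701/234 + √2/3)²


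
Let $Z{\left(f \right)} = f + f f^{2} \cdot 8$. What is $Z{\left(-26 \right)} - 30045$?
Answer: $-170679$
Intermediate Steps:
$Z{\left(f \right)} = f + 8 f^{3}$ ($Z{\left(f \right)} = f + f^{3} \cdot 8 = f + 8 f^{3}$)
$Z{\left(-26 \right)} - 30045 = \left(-26 + 8 \left(-26\right)^{3}\right) - 30045 = \left(-26 + 8 \left(-17576\right)\right) - 30045 = \left(-26 - 140608\right) - 30045 = -140634 - 30045 = -170679$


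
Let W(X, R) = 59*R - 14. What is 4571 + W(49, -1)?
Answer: 4498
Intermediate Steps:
W(X, R) = -14 + 59*R
4571 + W(49, -1) = 4571 + (-14 + 59*(-1)) = 4571 + (-14 - 59) = 4571 - 73 = 4498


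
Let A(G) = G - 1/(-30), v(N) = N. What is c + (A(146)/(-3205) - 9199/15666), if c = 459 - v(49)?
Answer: 17128447289/41841275 ≈ 409.37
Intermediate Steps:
A(G) = 1/30 + G (A(G) = G - 1*(-1/30) = G + 1/30 = 1/30 + G)
c = 410 (c = 459 - 1*49 = 459 - 49 = 410)
c + (A(146)/(-3205) - 9199/15666) = 410 + ((1/30 + 146)/(-3205) - 9199/15666) = 410 + ((4381/30)*(-1/3205) - 9199*1/15666) = 410 + (-4381/96150 - 9199/15666) = 410 - 26475461/41841275 = 17128447289/41841275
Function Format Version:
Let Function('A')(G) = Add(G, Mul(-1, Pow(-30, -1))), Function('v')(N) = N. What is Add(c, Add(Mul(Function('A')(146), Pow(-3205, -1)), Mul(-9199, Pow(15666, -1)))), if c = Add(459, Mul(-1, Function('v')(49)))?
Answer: Rational(17128447289, 41841275) ≈ 409.37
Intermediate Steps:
Function('A')(G) = Add(Rational(1, 30), G) (Function('A')(G) = Add(G, Mul(-1, Rational(-1, 30))) = Add(G, Rational(1, 30)) = Add(Rational(1, 30), G))
c = 410 (c = Add(459, Mul(-1, 49)) = Add(459, -49) = 410)
Add(c, Add(Mul(Function('A')(146), Pow(-3205, -1)), Mul(-9199, Pow(15666, -1)))) = Add(410, Add(Mul(Add(Rational(1, 30), 146), Pow(-3205, -1)), Mul(-9199, Pow(15666, -1)))) = Add(410, Add(Mul(Rational(4381, 30), Rational(-1, 3205)), Mul(-9199, Rational(1, 15666)))) = Add(410, Add(Rational(-4381, 96150), Rational(-9199, 15666))) = Add(410, Rational(-26475461, 41841275)) = Rational(17128447289, 41841275)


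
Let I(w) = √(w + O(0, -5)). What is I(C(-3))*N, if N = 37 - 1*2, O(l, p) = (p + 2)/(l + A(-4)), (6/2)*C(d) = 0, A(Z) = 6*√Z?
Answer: 35*√I/2 ≈ 12.374 + 12.374*I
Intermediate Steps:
C(d) = 0 (C(d) = (⅓)*0 = 0)
O(l, p) = (2 + p)/(l + 12*I) (O(l, p) = (p + 2)/(l + 6*√(-4)) = (2 + p)/(l + 6*(2*I)) = (2 + p)/(l + 12*I))
I(w) = √(w + I/4) (I(w) = √(w + (2 - 5)/(0 + 12*I)) = √(w - 3/(12*I)) = √(w - I/12*(-3)) = √(w + I/4))
N = 35 (N = 37 - 2 = 35)
I(C(-3))*N = (√(I + 4*0)/2)*35 = (√(I + 0)/2)*35 = (√I/2)*35 = 35*√I/2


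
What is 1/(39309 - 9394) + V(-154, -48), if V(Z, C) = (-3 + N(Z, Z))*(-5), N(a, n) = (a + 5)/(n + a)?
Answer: 115920933/9213820 ≈ 12.581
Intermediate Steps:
N(a, n) = (5 + a)/(a + n)
V(Z, C) = 15 - 5*(5 + Z)/(2*Z) (V(Z, C) = (-3 + (5 + Z)/(Z + Z))*(-5) = (-3 + (5 + Z)/((2*Z)))*(-5) = (-3 + (1/(2*Z))*(5 + Z))*(-5) = (-3 + (5 + Z)/(2*Z))*(-5) = 15 - 5*(5 + Z)/(2*Z))
1/(39309 - 9394) + V(-154, -48) = 1/(39309 - 9394) + (25/2)*(-1 - 154)/(-154) = 1/29915 + (25/2)*(-1/154)*(-155) = 1/29915 + 3875/308 = 115920933/9213820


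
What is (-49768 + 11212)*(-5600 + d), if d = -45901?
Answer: 1985672556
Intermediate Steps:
(-49768 + 11212)*(-5600 + d) = (-49768 + 11212)*(-5600 - 45901) = -38556*(-51501) = 1985672556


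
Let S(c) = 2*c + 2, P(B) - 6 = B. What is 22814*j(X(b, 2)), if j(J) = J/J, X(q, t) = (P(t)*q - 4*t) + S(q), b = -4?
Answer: 22814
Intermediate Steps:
P(B) = 6 + B
S(c) = 2 + 2*c
X(q, t) = 2 - 4*t + 2*q + q*(6 + t) (X(q, t) = ((6 + t)*q - 4*t) + (2 + 2*q) = (q*(6 + t) - 4*t) + (2 + 2*q) = (-4*t + q*(6 + t)) + (2 + 2*q) = 2 - 4*t + 2*q + q*(6 + t))
j(J) = 1
22814*j(X(b, 2)) = 22814*1 = 22814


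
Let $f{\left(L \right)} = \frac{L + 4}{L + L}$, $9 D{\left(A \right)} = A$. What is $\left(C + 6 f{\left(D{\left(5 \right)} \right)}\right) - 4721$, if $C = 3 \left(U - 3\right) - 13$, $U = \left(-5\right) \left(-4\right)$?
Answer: $- \frac{23292}{5} \approx -4658.4$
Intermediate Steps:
$D{\left(A \right)} = \frac{A}{9}$
$U = 20$
$f{\left(L \right)} = \frac{4 + L}{2 L}$
$C = 38$ ($C = 3 \left(20 - 3\right) - 13 = 3 \cdot 17 - 13 = 51 - 13 = 38$)
$\left(C + 6 f{\left(D{\left(5 \right)} \right)}\right) - 4721 = \left(38 + 6 \frac{4 + \frac{1}{9} \cdot 5}{2 \cdot \frac{1}{9} \cdot 5}\right) - 4721 = \left(38 + 6 \frac{4 + \frac{5}{9}}{2 \cdot \frac{5}{9}}\right) - 4721 = \left(38 + 6 \cdot \frac{1}{2} \cdot \frac{9}{5} \cdot \frac{41}{9}\right) - 4721 = \left(38 + 6 \cdot \frac{41}{10}\right) - 4721 = \left(38 + \frac{123}{5}\right) - 4721 = \frac{313}{5} - 4721 = - \frac{23292}{5}$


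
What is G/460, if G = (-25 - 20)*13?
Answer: -117/92 ≈ -1.2717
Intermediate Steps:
G = -585 (G = -45*13 = -585)
G/460 = -585/460 = -585*1/460 = -117/92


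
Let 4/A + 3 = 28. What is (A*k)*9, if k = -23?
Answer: -828/25 ≈ -33.120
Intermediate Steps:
A = 4/25 (A = 4/(-3 + 28) = 4/25 ≈ 0.16000)
(A*k)*9 = ((4/25)*(-23))*9 = -92/25*9 = -828/25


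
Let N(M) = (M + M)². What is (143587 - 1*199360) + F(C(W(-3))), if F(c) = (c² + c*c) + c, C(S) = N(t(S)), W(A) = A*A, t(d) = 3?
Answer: -53145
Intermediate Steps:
W(A) = A²
N(M) = 4*M² (N(M) = (2*M)² = 4*M²)
C(S) = 36 (C(S) = 4*3² = 4*9 = 36)
F(c) = c + 2*c² (F(c) = (c² + c²) + c = 2*c² + c = c + 2*c²)
(143587 - 1*199360) + F(C(W(-3))) = (143587 - 1*199360) + 36*(1 + 2*36) = (143587 - 199360) + 36*(1 + 72) = -55773 + 36*73 = -55773 + 2628 = -53145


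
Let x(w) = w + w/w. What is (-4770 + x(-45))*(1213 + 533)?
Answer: -8405244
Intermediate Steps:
x(w) = 1 + w (x(w) = w + 1 = 1 + w)
(-4770 + x(-45))*(1213 + 533) = (-4770 + (1 - 45))*(1213 + 533) = (-4770 - 44)*1746 = -4814*1746 = -8405244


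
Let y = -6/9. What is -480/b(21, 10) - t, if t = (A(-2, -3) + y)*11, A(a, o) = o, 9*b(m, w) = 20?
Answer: -527/3 ≈ -175.67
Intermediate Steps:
b(m, w) = 20/9 (b(m, w) = (1/9)*20 = 20/9)
y = -2/3 (y = -6*1/9 = -2/3 ≈ -0.66667)
t = -121/3 (t = (-3 - 2/3)*11 = -11/3*11 = -121/3 ≈ -40.333)
-480/b(21, 10) - t = -480/20/9 - 1*(-121/3) = -480*9/20 + 121/3 = -216 + 121/3 = -527/3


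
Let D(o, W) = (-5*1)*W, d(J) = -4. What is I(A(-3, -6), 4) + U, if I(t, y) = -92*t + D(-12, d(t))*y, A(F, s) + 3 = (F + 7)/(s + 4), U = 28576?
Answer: 29116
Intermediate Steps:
D(o, W) = -5*W
A(F, s) = -3 + (7 + F)/(4 + s) (A(F, s) = -3 + (F + 7)/(s + 4) = -3 + (7 + F)/(4 + s))
I(t, y) = -92*t + 20*y (I(t, y) = -92*t + (-5*(-4))*y = -92*t + 20*y)
I(A(-3, -6), 4) + U = (-92*(-5 - 3 - 3*(-6))/(4 - 6) + 20*4) + 28576 = (-92*(-5 - 3 + 18)/(-2) + 80) + 28576 = (-(-46)*10 + 80) + 28576 = (-92*(-5) + 80) + 28576 = (460 + 80) + 28576 = 540 + 28576 = 29116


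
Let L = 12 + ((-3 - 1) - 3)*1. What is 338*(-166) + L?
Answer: -56103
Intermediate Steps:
L = 5 (L = 12 + (-4 - 3)*1 = 12 - 7*1 = 12 - 7 = 5)
338*(-166) + L = 338*(-166) + 5 = -56108 + 5 = -56103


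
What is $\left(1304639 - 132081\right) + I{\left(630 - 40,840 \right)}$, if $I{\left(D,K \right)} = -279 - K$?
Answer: $1171439$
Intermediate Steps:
$\left(1304639 - 132081\right) + I{\left(630 - 40,840 \right)} = \left(1304639 - 132081\right) - 1119 = 1172558 - 1119 = 1171439$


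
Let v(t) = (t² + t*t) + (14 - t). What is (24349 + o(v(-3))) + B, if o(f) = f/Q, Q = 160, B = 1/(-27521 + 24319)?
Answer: 1247459159/51232 ≈ 24349.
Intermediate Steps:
B = -1/3202 (B = 1/(-3202) = -1/3202 ≈ -0.00031230)
v(t) = 14 - t + 2*t² (v(t) = (t² + t²) + (14 - t) = 2*t² + (14 - t) = 14 - t + 2*t²)
o(f) = f/160
(24349 + o(v(-3))) + B = (24349 + (14 - 1*(-3) + 2*(-3)²)/160) - 1/3202 = (24349 + (14 + 3 + 2*9)/160) - 1/3202 = (24349 + (14 + 3 + 18)/160) - 1/3202 = (24349 + (1/160)*35) - 1/3202 = (24349 + 7/32) - 1/3202 = 779175/32 - 1/3202 = 1247459159/51232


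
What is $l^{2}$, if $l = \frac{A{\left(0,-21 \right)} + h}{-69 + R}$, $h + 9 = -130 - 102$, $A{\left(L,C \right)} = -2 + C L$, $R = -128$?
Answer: $\frac{59049}{38809} \approx 1.5215$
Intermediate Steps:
$h = -241$ ($h = -9 - 232 = -241$)
$l = \frac{243}{197}$ ($l = \frac{\left(-2 - 0\right) - 241}{-69 - 128} = \frac{\left(-2 + 0\right) - 241}{-197} = \left(-2 - 241\right) \left(- \frac{1}{197}\right) = \left(-243\right) \left(- \frac{1}{197}\right) = \frac{243}{197} \approx 1.2335$)
$l^{2} = \left(\frac{243}{197}\right)^{2} = \frac{59049}{38809}$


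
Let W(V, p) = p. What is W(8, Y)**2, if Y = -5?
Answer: 25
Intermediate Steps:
W(8, Y)**2 = (-5)**2 = 25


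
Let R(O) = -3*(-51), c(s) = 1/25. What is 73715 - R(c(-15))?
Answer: 73562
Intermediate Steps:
c(s) = 1/25
R(O) = 153
73715 - R(c(-15)) = 73715 - 1*153 = 73715 - 153 = 73562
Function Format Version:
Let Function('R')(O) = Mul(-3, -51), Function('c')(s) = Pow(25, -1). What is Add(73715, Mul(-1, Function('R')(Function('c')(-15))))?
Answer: 73562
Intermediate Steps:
Function('c')(s) = Rational(1, 25)
Function('R')(O) = 153
Add(73715, Mul(-1, Function('R')(Function('c')(-15)))) = Add(73715, Mul(-1, 153)) = Add(73715, -153) = 73562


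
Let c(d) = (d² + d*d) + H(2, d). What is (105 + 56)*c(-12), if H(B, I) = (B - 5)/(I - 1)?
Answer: 603267/13 ≈ 46405.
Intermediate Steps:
H(B, I) = (-5 + B)/(-1 + I)
c(d) = -3/(-1 + d) + 2*d² (c(d) = (d² + d*d) + (-5 + 2)/(-1 + d) = (d² + d²) - 3/(-1 + d) = 2*d² - 3/(-1 + d) = -3/(-1 + d) + 2*d²)
(105 + 56)*c(-12) = (105 + 56)*((-3 + 2*(-12)²*(-1 - 12))/(-1 - 12)) = 161*((-3 + 2*144*(-13))/(-13)) = 161*(-(-3 - 3744)/13) = 161*(-1/13*(-3747)) = 161*(3747/13) = 603267/13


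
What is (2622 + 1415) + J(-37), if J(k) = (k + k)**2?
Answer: 9513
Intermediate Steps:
J(k) = 4*k**2 (J(k) = (2*k)**2 = 4*k**2)
(2622 + 1415) + J(-37) = (2622 + 1415) + 4*(-37)**2 = 4037 + 4*1369 = 4037 + 5476 = 9513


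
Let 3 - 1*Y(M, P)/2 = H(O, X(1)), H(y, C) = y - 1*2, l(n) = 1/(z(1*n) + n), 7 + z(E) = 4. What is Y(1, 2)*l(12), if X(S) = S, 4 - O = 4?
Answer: 10/9 ≈ 1.1111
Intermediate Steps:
O = 0 (O = 4 - 1*4 = 4 - 4 = 0)
z(E) = -3 (z(E) = -7 + 4 = -3)
l(n) = 1/(-3 + n)
H(y, C) = -2 + y (H(y, C) = y - 2 = -2 + y)
Y(M, P) = 10 (Y(M, P) = 6 - 2*(-2 + 0) = 6 - 2*(-2) = 6 + 4 = 10)
Y(1, 2)*l(12) = 10/(-3 + 12) = 10/9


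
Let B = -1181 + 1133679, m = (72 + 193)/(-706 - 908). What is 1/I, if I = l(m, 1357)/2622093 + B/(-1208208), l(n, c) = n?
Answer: -426100537941768/399399804714493 ≈ -1.0669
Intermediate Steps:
m = -265/1614 (m = 265/(-1614) = 265*(-1/1614) = -265/1614 ≈ -0.16419)
B = 1132498
I = -399399804714493/426100537941768 (I = -265/1614/2622093 + 1132498/(-1208208) = -265/1614*1/2622093 + 1132498*(-1/1208208) = -265/4232058102 - 566249/604104 = -399399804714493/426100537941768 ≈ -0.93734)
1/I = 1/(-399399804714493/426100537941768) = -426100537941768/399399804714493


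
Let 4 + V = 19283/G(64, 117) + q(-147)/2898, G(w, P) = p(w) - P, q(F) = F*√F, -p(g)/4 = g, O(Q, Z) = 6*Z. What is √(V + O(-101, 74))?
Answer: √(1028836883844 - 940790298*I*√3)/51474 ≈ 19.705 - 0.015605*I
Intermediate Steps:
p(g) = -4*g
q(F) = F^(3/2)
G(w, P) = -P - 4*w (G(w, P) = -4*w - P = -P - 4*w)
V = -20775/373 - 49*I*√3/138 (V = -4 + (19283/(-1*117 - 4*64) + (-147)^(3/2)/2898) = -4 + (19283/(-117 - 256) - 1029*I*√3*(1/2898)) = -4 + (19283/(-373) - 49*I*√3/138) = -4 + (19283*(-1/373) - 49*I*√3/138) = -4 + (-19283/373 - 49*I*√3/138) = -20775/373 - 49*I*√3/138 ≈ -55.697 - 0.615*I)
√(V + O(-101, 74)) = √((-20775/373 - 49*I*√3/138) + 6*74) = √((-20775/373 - 49*I*√3/138) + 444) = √(144837/373 - 49*I*√3/138)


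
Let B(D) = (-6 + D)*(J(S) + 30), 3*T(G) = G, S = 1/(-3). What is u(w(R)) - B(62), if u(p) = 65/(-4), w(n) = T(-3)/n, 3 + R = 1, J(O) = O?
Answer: -20131/12 ≈ -1677.6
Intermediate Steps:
S = -⅓ ≈ -0.33333
T(G) = G/3
B(D) = -178 + 89*D/3 (B(D) = (-6 + D)*(-⅓ + 30) = (-6 + D)*(89/3) = -178 + 89*D/3)
R = -2 (R = -3 + 1 = -2)
w(n) = -1/n (w(n) = ((⅓)*(-3))/n = -1/n)
u(p) = -65/4 (u(p) = 65*(-¼) = -65/4)
u(w(R)) - B(62) = -65/4 - (-178 + (89/3)*62) = -65/4 - (-178 + 5518/3) = -65/4 - 1*4984/3 = -65/4 - 4984/3 = -20131/12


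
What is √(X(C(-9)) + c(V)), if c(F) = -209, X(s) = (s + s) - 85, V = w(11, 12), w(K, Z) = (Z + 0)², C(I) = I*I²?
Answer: 2*I*√438 ≈ 41.857*I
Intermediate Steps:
C(I) = I³
w(K, Z) = Z²
V = 144 (V = 12² = 144)
X(s) = -85 + 2*s (X(s) = 2*s - 85 = -85 + 2*s)
√(X(C(-9)) + c(V)) = √((-85 + 2*(-9)³) - 209) = √((-85 + 2*(-729)) - 209) = √((-85 - 1458) - 209) = √(-1543 - 209) = √(-1752) = 2*I*√438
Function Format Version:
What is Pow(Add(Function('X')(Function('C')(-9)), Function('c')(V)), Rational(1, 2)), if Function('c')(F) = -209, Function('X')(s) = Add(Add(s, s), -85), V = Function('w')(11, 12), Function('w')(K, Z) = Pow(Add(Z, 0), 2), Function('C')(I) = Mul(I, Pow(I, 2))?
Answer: Mul(2, I, Pow(438, Rational(1, 2))) ≈ Mul(41.857, I)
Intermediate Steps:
Function('C')(I) = Pow(I, 3)
Function('w')(K, Z) = Pow(Z, 2)
V = 144 (V = Pow(12, 2) = 144)
Function('X')(s) = Add(-85, Mul(2, s)) (Function('X')(s) = Add(Mul(2, s), -85) = Add(-85, Mul(2, s)))
Pow(Add(Function('X')(Function('C')(-9)), Function('c')(V)), Rational(1, 2)) = Pow(Add(Add(-85, Mul(2, Pow(-9, 3))), -209), Rational(1, 2)) = Pow(Add(Add(-85, Mul(2, -729)), -209), Rational(1, 2)) = Pow(Add(Add(-85, -1458), -209), Rational(1, 2)) = Pow(Add(-1543, -209), Rational(1, 2)) = Pow(-1752, Rational(1, 2)) = Mul(2, I, Pow(438, Rational(1, 2)))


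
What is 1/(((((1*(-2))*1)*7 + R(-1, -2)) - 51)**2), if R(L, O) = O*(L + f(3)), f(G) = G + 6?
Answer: 1/6561 ≈ 0.00015242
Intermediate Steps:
f(G) = 6 + G
R(L, O) = O*(9 + L) (R(L, O) = O*(L + (6 + 3)) = O*(L + 9) = O*(9 + L))
1/(((((1*(-2))*1)*7 + R(-1, -2)) - 51)**2) = 1/(((((1*(-2))*1)*7 - 2*(9 - 1)) - 51)**2) = 1/(((-2*1*7 - 2*8) - 51)**2) = 1/(((-2*7 - 16) - 51)**2) = 1/(((-14 - 16) - 51)**2) = 1/((-30 - 51)**2) = 1/((-81)**2) = 1/6561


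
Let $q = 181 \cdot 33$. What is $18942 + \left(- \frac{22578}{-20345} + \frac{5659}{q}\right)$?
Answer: $\frac{2302094806019}{121520685} \approx 18944.0$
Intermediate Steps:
$q = 5973$
$18942 + \left(- \frac{22578}{-20345} + \frac{5659}{q}\right) = 18942 + \left(- \frac{22578}{-20345} + \frac{5659}{5973}\right) = 18942 + \left(\left(-22578\right) \left(- \frac{1}{20345}\right) + 5659 \cdot \frac{1}{5973}\right) = 18942 + \left(\frac{22578}{20345} + \frac{5659}{5973}\right) = 18942 + \frac{249990749}{121520685} = \frac{2302094806019}{121520685}$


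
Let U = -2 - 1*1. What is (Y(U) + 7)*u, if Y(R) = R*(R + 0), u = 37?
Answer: 592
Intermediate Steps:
U = -3 (U = -2 - 1 = -3)
Y(R) = R**2 (Y(R) = R*R = R**2)
(Y(U) + 7)*u = ((-3)**2 + 7)*37 = (9 + 7)*37 = 16*37 = 592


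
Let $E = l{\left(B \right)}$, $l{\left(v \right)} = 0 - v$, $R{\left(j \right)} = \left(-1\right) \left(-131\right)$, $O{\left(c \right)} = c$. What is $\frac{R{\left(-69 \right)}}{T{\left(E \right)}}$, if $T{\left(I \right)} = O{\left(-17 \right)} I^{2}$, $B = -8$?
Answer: $- \frac{131}{1088} \approx -0.1204$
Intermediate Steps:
$R{\left(j \right)} = 131$
$l{\left(v \right)} = - v$
$E = 8$ ($E = \left(-1\right) \left(-8\right) = 8$)
$T{\left(I \right)} = - 17 I^{2}$
$\frac{R{\left(-69 \right)}}{T{\left(E \right)}} = \frac{131}{\left(-17\right) 8^{2}} = \frac{131}{\left(-17\right) 64} = \frac{131}{-1088} = 131 \left(- \frac{1}{1088}\right) = - \frac{131}{1088}$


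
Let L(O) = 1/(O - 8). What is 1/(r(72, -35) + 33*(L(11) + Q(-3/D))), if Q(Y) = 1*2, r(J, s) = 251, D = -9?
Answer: 1/328 ≈ 0.0030488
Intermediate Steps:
L(O) = 1/(-8 + O)
Q(Y) = 2
1/(r(72, -35) + 33*(L(11) + Q(-3/D))) = 1/(251 + 33*(1/(-8 + 11) + 2)) = 1/(251 + 33*(1/3 + 2)) = 1/(251 + 33*(⅓ + 2)) = 1/(251 + 33*(7/3)) = 1/(251 + 77) = 1/328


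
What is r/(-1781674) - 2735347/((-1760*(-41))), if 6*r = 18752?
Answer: -7310583232397/192848393760 ≈ -37.908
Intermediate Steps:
r = 9376/3 (r = (1/6)*18752 = 9376/3 ≈ 3125.3)
r/(-1781674) - 2735347/((-1760*(-41))) = (9376/3)/(-1781674) - 2735347/((-1760*(-41))) = (9376/3)*(-1/1781674) - 2735347/72160 = -4688/2672511 - 2735347*1/72160 = -4688/2672511 - 2735347/72160 = -7310583232397/192848393760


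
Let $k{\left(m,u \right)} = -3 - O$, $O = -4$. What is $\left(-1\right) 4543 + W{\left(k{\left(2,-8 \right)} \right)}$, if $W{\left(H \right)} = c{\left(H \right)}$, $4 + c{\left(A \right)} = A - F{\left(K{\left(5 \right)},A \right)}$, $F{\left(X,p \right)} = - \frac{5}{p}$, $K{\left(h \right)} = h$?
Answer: $-4541$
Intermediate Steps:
$c{\left(A \right)} = -4 + A + \frac{5}{A}$ ($c{\left(A \right)} = -4 + \left(A - - \frac{5}{A}\right) = -4 + \left(A + \frac{5}{A}\right) = -4 + A + \frac{5}{A}$)
$k{\left(m,u \right)} = 1$ ($k{\left(m,u \right)} = -3 - -4 = -3 + 4 = 1$)
$W{\left(H \right)} = -4 + H + \frac{5}{H}$
$\left(-1\right) 4543 + W{\left(k{\left(2,-8 \right)} \right)} = \left(-1\right) 4543 + \left(-4 + 1 + \frac{5}{1}\right) = -4543 + \left(-4 + 1 + 5 \cdot 1\right) = -4543 + \left(-4 + 1 + 5\right) = -4543 + 2 = -4541$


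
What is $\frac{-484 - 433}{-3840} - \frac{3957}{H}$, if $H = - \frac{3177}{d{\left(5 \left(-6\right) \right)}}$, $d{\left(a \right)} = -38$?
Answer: $- \frac{63832459}{1355520} \approx -47.091$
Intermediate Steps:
$H = \frac{3177}{38}$ ($H = - \frac{3177}{-38} = \left(-3177\right) \left(- \frac{1}{38}\right) = \frac{3177}{38} \approx 83.605$)
$\frac{-484 - 433}{-3840} - \frac{3957}{H} = \frac{-484 - 433}{-3840} - \frac{3957}{\frac{3177}{38}} = \left(-917\right) \left(- \frac{1}{3840}\right) - \frac{50122}{1059} = \frac{917}{3840} - \frac{50122}{1059} = - \frac{63832459}{1355520}$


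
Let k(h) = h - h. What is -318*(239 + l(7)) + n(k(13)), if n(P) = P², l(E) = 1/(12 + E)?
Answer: -1444356/19 ≈ -76019.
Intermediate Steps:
k(h) = 0
-318*(239 + l(7)) + n(k(13)) = -318*(239 + 1/(12 + 7)) + 0² = -318*(239 + 1/19) + 0 = -318*4542/19 + 0 = -1444356/19 + 0 = -1444356/19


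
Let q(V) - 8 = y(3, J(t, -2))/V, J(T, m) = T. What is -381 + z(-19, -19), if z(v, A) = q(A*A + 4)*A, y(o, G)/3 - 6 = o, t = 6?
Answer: -195058/365 ≈ -534.41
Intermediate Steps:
y(o, G) = 18 + 3*o
q(V) = 8 + 27/V (q(V) = 8 + (18 + 3*3)/V = 8 + (18 + 9)/V = 8 + 27/V)
z(v, A) = A*(8 + 27/(4 + A**2)) (z(v, A) = (8 + 27/(A*A + 4))*A = (8 + 27/(A**2 + 4))*A = (8 + 27/(4 + A**2))*A = A*(8 + 27/(4 + A**2)))
-381 + z(-19, -19) = -381 - 19*(59 + 8*(-19)**2)/(4 + (-19)**2) = -381 - 19*(59 + 8*361)/(4 + 361) = -381 - 19*(59 + 2888)/365 = -381 - 19*1/365*2947 = -381 - 55993/365 = -195058/365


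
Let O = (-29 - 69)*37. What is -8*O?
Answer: 29008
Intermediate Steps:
O = -3626 (O = -98*37 = -3626)
-8*O = -8*(-3626) = 29008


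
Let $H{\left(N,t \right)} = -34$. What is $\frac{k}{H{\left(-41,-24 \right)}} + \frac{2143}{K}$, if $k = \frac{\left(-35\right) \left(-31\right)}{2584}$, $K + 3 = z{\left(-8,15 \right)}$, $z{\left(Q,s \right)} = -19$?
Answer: $- \frac{94149639}{966416} \approx -97.421$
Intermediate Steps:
$K = -22$ ($K = -3 - 19 = -22$)
$k = \frac{1085}{2584}$ ($k = 1085 \cdot \frac{1}{2584} = \frac{1085}{2584} \approx 0.41989$)
$\frac{k}{H{\left(-41,-24 \right)}} + \frac{2143}{K} = \frac{1085}{2584 \left(-34\right)} + \frac{2143}{-22} = \frac{1085}{2584} \left(- \frac{1}{34}\right) + 2143 \left(- \frac{1}{22}\right) = - \frac{1085}{87856} - \frac{2143}{22} = - \frac{94149639}{966416}$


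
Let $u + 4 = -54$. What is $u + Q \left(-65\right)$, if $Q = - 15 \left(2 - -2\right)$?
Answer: $3842$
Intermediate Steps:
$u = -58$ ($u = -4 - 54 = -58$)
$Q = -60$ ($Q = - 15 \left(2 + 2\right) = \left(-15\right) 4 = -60$)
$u + Q \left(-65\right) = -58 - -3900 = -58 + 3900 = 3842$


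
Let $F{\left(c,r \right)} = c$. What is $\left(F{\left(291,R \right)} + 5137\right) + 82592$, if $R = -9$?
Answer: $88020$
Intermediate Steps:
$\left(F{\left(291,R \right)} + 5137\right) + 82592 = \left(291 + 5137\right) + 82592 = 5428 + 82592 = 88020$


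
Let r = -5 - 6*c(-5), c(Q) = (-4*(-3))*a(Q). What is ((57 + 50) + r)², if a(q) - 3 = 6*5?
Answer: 5171076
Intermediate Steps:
a(q) = 33 (a(q) = 3 + 6*5 = 3 + 30 = 33)
c(Q) = 396 (c(Q) = -4*(-3)*33 = 12*33 = 396)
r = -2381 (r = -5 - 6*396 = -5 - 2376 = -2381)
((57 + 50) + r)² = ((57 + 50) - 2381)² = (107 - 2381)² = (-2274)² = 5171076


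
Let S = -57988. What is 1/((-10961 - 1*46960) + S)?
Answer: -1/115909 ≈ -8.6275e-6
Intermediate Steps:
1/((-10961 - 1*46960) + S) = 1/((-10961 - 1*46960) - 57988) = 1/((-10961 - 46960) - 57988) = 1/(-57921 - 57988) = 1/(-115909) = -1/115909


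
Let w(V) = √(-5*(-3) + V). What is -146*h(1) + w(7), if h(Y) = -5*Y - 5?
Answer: 1460 + √22 ≈ 1464.7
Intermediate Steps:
h(Y) = -5 - 5*Y
w(V) = √(15 + V)
-146*h(1) + w(7) = -146*(-5 - 5*1) + √(15 + 7) = -146*(-5 - 5) + √22 = -146*(-10) + √22 = 1460 + √22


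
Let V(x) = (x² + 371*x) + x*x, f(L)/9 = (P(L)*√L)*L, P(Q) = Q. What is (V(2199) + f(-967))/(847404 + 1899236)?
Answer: 551949/144560 + 8415801*I*√967/2746640 ≈ 3.8181 + 95.281*I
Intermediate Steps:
f(L) = 9*L^(5/2) (f(L) = 9*((L*√L)*L) = 9*(L^(3/2)*L) = 9*L^(5/2))
V(x) = 2*x² + 371*x (V(x) = (x² + 371*x) + x² = 2*x² + 371*x)
(V(2199) + f(-967))/(847404 + 1899236) = (2199*(371 + 2*2199) + 9*(-967)^(5/2))/(847404 + 1899236) = (2199*(371 + 4398) + 9*(935089*I*√967))/2746640 = (2199*4769 + 8415801*I*√967)*(1/2746640) = (10487031 + 8415801*I*√967)*(1/2746640) = 551949/144560 + 8415801*I*√967/2746640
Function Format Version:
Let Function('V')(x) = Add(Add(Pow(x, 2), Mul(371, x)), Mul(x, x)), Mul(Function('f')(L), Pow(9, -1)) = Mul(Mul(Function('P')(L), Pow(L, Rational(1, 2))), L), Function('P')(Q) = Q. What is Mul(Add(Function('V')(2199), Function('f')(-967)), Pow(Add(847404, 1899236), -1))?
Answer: Add(Rational(551949, 144560), Mul(Rational(8415801, 2746640), I, Pow(967, Rational(1, 2)))) ≈ Add(3.8181, Mul(95.281, I))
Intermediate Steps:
Function('f')(L) = Mul(9, Pow(L, Rational(5, 2))) (Function('f')(L) = Mul(9, Mul(Mul(L, Pow(L, Rational(1, 2))), L)) = Mul(9, Mul(Pow(L, Rational(3, 2)), L)) = Mul(9, Pow(L, Rational(5, 2))))
Function('V')(x) = Add(Mul(2, Pow(x, 2)), Mul(371, x)) (Function('V')(x) = Add(Add(Pow(x, 2), Mul(371, x)), Pow(x, 2)) = Add(Mul(2, Pow(x, 2)), Mul(371, x)))
Mul(Add(Function('V')(2199), Function('f')(-967)), Pow(Add(847404, 1899236), -1)) = Mul(Add(Mul(2199, Add(371, Mul(2, 2199))), Mul(9, Pow(-967, Rational(5, 2)))), Pow(Add(847404, 1899236), -1)) = Mul(Add(Mul(2199, Add(371, 4398)), Mul(9, Mul(935089, I, Pow(967, Rational(1, 2))))), Pow(2746640, -1)) = Mul(Add(Mul(2199, 4769), Mul(8415801, I, Pow(967, Rational(1, 2)))), Rational(1, 2746640)) = Mul(Add(10487031, Mul(8415801, I, Pow(967, Rational(1, 2)))), Rational(1, 2746640)) = Add(Rational(551949, 144560), Mul(Rational(8415801, 2746640), I, Pow(967, Rational(1, 2))))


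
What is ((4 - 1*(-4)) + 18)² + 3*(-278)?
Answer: -158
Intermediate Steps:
((4 - 1*(-4)) + 18)² + 3*(-278) = ((4 + 4) + 18)² - 834 = (8 + 18)² - 834 = 26² - 834 = 676 - 834 = -158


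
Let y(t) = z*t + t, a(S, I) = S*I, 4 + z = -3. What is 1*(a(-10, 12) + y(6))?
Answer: -156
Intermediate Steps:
z = -7 (z = -4 - 3 = -7)
a(S, I) = I*S
y(t) = -6*t (y(t) = -7*t + t = -6*t)
1*(a(-10, 12) + y(6)) = 1*(12*(-10) - 6*6) = 1*(-120 - 36) = 1*(-156) = -156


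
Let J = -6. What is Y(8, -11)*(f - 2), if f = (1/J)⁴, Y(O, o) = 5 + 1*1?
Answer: -2591/216 ≈ -11.995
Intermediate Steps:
Y(O, o) = 6 (Y(O, o) = 5 + 1 = 6)
J = -6 (J = -1*6 = -6)
f = 1/1296 (f = (1/(-6))⁴ = (-⅙)⁴ = 1/1296 ≈ 0.00077160)
Y(8, -11)*(f - 2) = 6*(1/1296 - 2) = 6*(-2591/1296) = -2591/216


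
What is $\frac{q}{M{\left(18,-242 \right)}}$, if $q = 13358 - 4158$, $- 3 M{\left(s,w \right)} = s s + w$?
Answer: $- \frac{13800}{41} \approx -336.59$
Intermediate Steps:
$M{\left(s,w \right)} = - \frac{w}{3} - \frac{s^{2}}{3}$ ($M{\left(s,w \right)} = - \frac{s s + w}{3} = - \frac{s^{2} + w}{3} = - \frac{w + s^{2}}{3} = - \frac{w}{3} - \frac{s^{2}}{3}$)
$q = 9200$ ($q = 13358 - 4158 = 9200$)
$\frac{q}{M{\left(18,-242 \right)}} = \frac{9200}{\left(- \frac{1}{3}\right) \left(-242\right) - \frac{18^{2}}{3}} = \frac{9200}{\frac{242}{3} - 108} = \frac{9200}{- \frac{82}{3}} = 9200 \left(- \frac{3}{82}\right) = - \frac{13800}{41}$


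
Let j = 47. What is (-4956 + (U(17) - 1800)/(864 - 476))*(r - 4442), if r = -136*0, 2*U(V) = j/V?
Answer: 145343805805/6596 ≈ 2.2035e+7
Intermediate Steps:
U(V) = 47/(2*V) (U(V) = (47/V)/2 = 47/(2*V))
r = 0
(-4956 + (U(17) - 1800)/(864 - 476))*(r - 4442) = (-4956 + ((47/2)/17 - 1800)/(864 - 476))*(0 - 4442) = (-4956 + ((47/2)*(1/17) - 1800)/388)*(-4442) = (-4956 + (47/34 - 1800)*(1/388))*(-4442) = (-4956 - 61153/34*1/388)*(-4442) = (-4956 - 61153/13192)*(-4442) = -65440705/13192*(-4442) = 145343805805/6596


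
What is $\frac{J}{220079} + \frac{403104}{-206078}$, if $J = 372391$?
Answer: $- \frac{5986566359}{22676720081} \approx -0.264$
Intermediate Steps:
$\frac{J}{220079} + \frac{403104}{-206078} = \frac{372391}{220079} + \frac{403104}{-206078} = 372391 \cdot \frac{1}{220079} + 403104 \left(- \frac{1}{206078}\right) = \frac{372391}{220079} - \frac{201552}{103039} = - \frac{5986566359}{22676720081}$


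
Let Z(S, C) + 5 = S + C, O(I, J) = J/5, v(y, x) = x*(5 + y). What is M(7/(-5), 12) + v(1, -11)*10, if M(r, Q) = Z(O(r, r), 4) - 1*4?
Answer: -16632/25 ≈ -665.28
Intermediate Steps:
O(I, J) = J/5 (O(I, J) = J*(1/5) = J/5)
Z(S, C) = -5 + C + S (Z(S, C) = -5 + (S + C) = -5 + (C + S) = -5 + C + S)
M(r, Q) = -5 + r/5 (M(r, Q) = (-5 + 4 + r/5) - 1*4 = (-1 + r/5) - 4 = -5 + r/5)
M(7/(-5), 12) + v(1, -11)*10 = (-5 + (7/(-5))/5) - 11*(5 + 1)*10 = (-5 + (7*(-1/5))/5) - 11*6*10 = (-5 + (1/5)*(-7/5)) - 66*10 = (-5 - 7/25) - 660 = -132/25 - 660 = -16632/25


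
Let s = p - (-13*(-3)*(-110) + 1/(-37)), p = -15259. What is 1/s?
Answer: -37/405852 ≈ -9.1166e-5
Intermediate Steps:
s = -405852/37 (s = -15259 - (-13*(-3)*(-110) + 1/(-37)) = -15259 - (39*(-110) - 1/37) = -15259 - (-4290 - 1/37) = -15259 - 1*(-158731/37) = -15259 + 158731/37 = -405852/37 ≈ -10969.)
1/s = 1/(-405852/37) = -37/405852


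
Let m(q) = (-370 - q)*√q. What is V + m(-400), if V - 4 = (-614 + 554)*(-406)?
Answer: 24364 + 600*I ≈ 24364.0 + 600.0*I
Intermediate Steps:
m(q) = √q*(-370 - q)
V = 24364 (V = 4 + (-614 + 554)*(-406) = 4 - 60*(-406) = 4 + 24360 = 24364)
V + m(-400) = 24364 + √(-400)*(-370 - 1*(-400)) = 24364 + (20*I)*(-370 + 400) = 24364 + (20*I)*30 = 24364 + 600*I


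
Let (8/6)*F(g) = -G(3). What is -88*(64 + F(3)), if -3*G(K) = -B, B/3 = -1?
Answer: -5698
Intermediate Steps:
B = -3 (B = 3*(-1) = -3)
G(K) = -1 (G(K) = -(-1)*(-3)/3 = -⅓*3 = -1)
F(g) = ¾ (F(g) = 3*(-1*(-1))/4 = (¾)*1 = ¾)
-88*(64 + F(3)) = -88*(64 + ¾) = -88*259/4 = -5698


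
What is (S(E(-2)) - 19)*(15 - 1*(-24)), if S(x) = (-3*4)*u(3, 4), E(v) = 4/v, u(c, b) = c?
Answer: -2145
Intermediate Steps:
S(x) = -36 (S(x) = -3*4*3 = -12*3 = -36)
(S(E(-2)) - 19)*(15 - 1*(-24)) = (-36 - 19)*(15 - 1*(-24)) = -55*(15 + 24) = -55*39 = -2145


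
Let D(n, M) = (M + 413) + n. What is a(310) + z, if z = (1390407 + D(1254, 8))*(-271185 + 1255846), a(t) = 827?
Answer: 1370728855029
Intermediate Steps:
D(n, M) = 413 + M + n (D(n, M) = (413 + M) + n = 413 + M + n)
z = 1370728854202 (z = (1390407 + (413 + 8 + 1254))*(-271185 + 1255846) = (1390407 + 1675)*984661 = 1392082*984661 = 1370728854202)
a(310) + z = 827 + 1370728854202 = 1370728855029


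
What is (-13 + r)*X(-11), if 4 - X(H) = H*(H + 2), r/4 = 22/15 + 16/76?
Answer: 1793/3 ≈ 597.67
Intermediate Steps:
r = 1912/285 (r = 4*(22/15 + 16/76) = 4*(22*(1/15) + 16*(1/76)) = 4*(22/15 + 4/19) = 4*(478/285) = 1912/285 ≈ 6.7088)
X(H) = 4 - H*(2 + H) (X(H) = 4 - H*(H + 2) = 4 - H*(2 + H))
(-13 + r)*X(-11) = (-13 + 1912/285)*(4 - 1*(-11)² - 2*(-11)) = -1793*(4 - 1*121 + 22)/285 = -1793*(4 - 121 + 22)/285 = -1793/285*(-95) = 1793/3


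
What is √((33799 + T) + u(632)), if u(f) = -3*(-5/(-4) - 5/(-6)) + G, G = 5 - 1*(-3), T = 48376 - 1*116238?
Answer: I*√136245/2 ≈ 184.56*I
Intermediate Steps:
T = -67862 (T = 48376 - 116238 = -67862)
G = 8 (G = 5 + 3 = 8)
u(f) = 7/4 (u(f) = -3*(-5/(-4) - 5/(-6)) + 8 = -3*(-5*(-¼) - 5*(-⅙)) + 8 = -3*(5/4 + ⅚) + 8 = -3*25/12 + 8 = -25/4 + 8 = 7/4)
√((33799 + T) + u(632)) = √((33799 - 67862) + 7/4) = √(-34063 + 7/4) = √(-136245/4) = I*√136245/2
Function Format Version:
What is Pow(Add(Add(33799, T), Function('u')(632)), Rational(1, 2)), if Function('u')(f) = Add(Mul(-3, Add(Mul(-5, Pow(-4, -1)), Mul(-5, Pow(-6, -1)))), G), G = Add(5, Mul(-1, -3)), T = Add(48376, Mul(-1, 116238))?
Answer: Mul(Rational(1, 2), I, Pow(136245, Rational(1, 2))) ≈ Mul(184.56, I)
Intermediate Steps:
T = -67862 (T = Add(48376, -116238) = -67862)
G = 8 (G = Add(5, 3) = 8)
Function('u')(f) = Rational(7, 4) (Function('u')(f) = Add(Mul(-3, Add(Mul(-5, Pow(-4, -1)), Mul(-5, Pow(-6, -1)))), 8) = Add(Mul(-3, Add(Mul(-5, Rational(-1, 4)), Mul(-5, Rational(-1, 6)))), 8) = Add(Mul(-3, Add(Rational(5, 4), Rational(5, 6))), 8) = Add(Mul(-3, Rational(25, 12)), 8) = Add(Rational(-25, 4), 8) = Rational(7, 4))
Pow(Add(Add(33799, T), Function('u')(632)), Rational(1, 2)) = Pow(Add(Add(33799, -67862), Rational(7, 4)), Rational(1, 2)) = Pow(Add(-34063, Rational(7, 4)), Rational(1, 2)) = Pow(Rational(-136245, 4), Rational(1, 2)) = Mul(Rational(1, 2), I, Pow(136245, Rational(1, 2)))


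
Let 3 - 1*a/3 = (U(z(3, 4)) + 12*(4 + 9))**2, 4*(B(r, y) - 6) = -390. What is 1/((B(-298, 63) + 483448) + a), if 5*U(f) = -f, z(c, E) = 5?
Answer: 2/822581 ≈ 2.4314e-6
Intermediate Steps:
U(f) = -f/5 (U(f) = (-f)/5 = -f/5)
B(r, y) = -183/2 (B(r, y) = 6 + (1/4)*(-390) = 6 - 195/2 = -183/2)
a = -72066 (a = 9 - 3*(-1/5*5 + 12*(4 + 9))**2 = 9 - 3*(-1 + 12*13)**2 = 9 - 3*(-1 + 156)**2 = 9 - 3*155**2 = 9 - 3*24025 = 9 - 72075 = -72066)
1/((B(-298, 63) + 483448) + a) = 1/((-183/2 + 483448) - 72066) = 1/(966713/2 - 72066) = 1/(822581/2) = 2/822581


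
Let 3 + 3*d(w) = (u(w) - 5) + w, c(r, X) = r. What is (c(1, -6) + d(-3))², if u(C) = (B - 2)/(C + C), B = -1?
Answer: 25/4 ≈ 6.2500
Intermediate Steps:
u(C) = -3/(2*C) (u(C) = (-1 - 2)/(C + C) = -3*1/(2*C) = -3/(2*C))
d(w) = -8/3 - 1/(2*w) + w/3 (d(w) = -1 + ((-3/(2*w) - 5) + w)/3 = -1 + ((-5 - 3/(2*w)) + w)/3 = -1 + (-5 + w - 3/(2*w))/3 = -1 + (-5/3 - 1/(2*w) + w/3) = -8/3 - 1/(2*w) + w/3)
(c(1, -6) + d(-3))² = (1 + (⅙)*(-3 + 2*(-3)*(-8 - 3))/(-3))² = (1 + (⅙)*(-⅓)*(-3 + 2*(-3)*(-11)))² = (1 + (⅙)*(-⅓)*(-3 + 66))² = (1 + (⅙)*(-⅓)*63)² = (1 - 7/2)² = (-5/2)² = 25/4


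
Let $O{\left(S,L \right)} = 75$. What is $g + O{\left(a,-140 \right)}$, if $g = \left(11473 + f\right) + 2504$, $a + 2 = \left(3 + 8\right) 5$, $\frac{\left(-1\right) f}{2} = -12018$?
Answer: $38088$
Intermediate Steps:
$f = 24036$ ($f = \left(-2\right) \left(-12018\right) = 24036$)
$a = 53$ ($a = -2 + \left(3 + 8\right) 5 = -2 + 11 \cdot 5 = -2 + 55 = 53$)
$g = 38013$ ($g = \left(11473 + 24036\right) + 2504 = 35509 + 2504 = 38013$)
$g + O{\left(a,-140 \right)} = 38013 + 75 = 38088$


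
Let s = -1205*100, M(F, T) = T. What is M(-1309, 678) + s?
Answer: -119822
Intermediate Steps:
s = -120500
M(-1309, 678) + s = 678 - 120500 = -119822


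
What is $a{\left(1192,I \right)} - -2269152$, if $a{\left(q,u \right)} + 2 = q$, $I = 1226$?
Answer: $2270342$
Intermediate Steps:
$a{\left(q,u \right)} = -2 + q$
$a{\left(1192,I \right)} - -2269152 = \left(-2 + 1192\right) - -2269152 = 1190 + 2269152 = 2270342$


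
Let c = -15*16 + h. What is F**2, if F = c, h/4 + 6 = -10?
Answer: 92416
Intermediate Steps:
h = -64 (h = -24 + 4*(-10) = -24 - 40 = -64)
c = -304 (c = -15*16 - 64 = -240 - 64 = -304)
F = -304
F**2 = (-304)**2 = 92416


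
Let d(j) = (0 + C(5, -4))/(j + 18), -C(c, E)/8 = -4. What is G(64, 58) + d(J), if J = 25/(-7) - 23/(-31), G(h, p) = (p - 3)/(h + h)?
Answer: 267473/105344 ≈ 2.5390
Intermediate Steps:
C(c, E) = 32 (C(c, E) = -8*(-4) = 32)
G(h, p) = (-3 + p)/(2*h) (G(h, p) = (-3 + p)/((2*h)) = (-3 + p)*(1/(2*h)) = (-3 + p)/(2*h))
J = -614/217 (J = 25*(-⅐) - 23*(-1/31) = -25/7 + 23/31 = -614/217 ≈ -2.8295)
d(j) = 32/(18 + j) (d(j) = (0 + 32)/(j + 18) = 32/(18 + j))
G(64, 58) + d(J) = (½)*(-3 + 58)/64 + 32/(18 - 614/217) = (½)*(1/64)*55 + 32/(3292/217) = 55/128 + 32*(217/3292) = 55/128 + 1736/823 = 267473/105344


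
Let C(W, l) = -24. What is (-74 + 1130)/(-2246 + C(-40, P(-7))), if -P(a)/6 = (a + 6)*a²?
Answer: -528/1135 ≈ -0.46520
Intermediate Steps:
P(a) = -6*a²*(6 + a) (P(a) = -6*(a + 6)*a² = -6*(6 + a)*a² = -6*a²*(6 + a))
(-74 + 1130)/(-2246 + C(-40, P(-7))) = (-74 + 1130)/(-2246 - 24) = 1056/(-2270) = 1056*(-1/2270) = -528/1135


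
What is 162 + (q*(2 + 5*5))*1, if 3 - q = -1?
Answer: 270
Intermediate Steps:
q = 4 (q = 3 - 1*(-1) = 3 + 1 = 4)
162 + (q*(2 + 5*5))*1 = 162 + (4*(2 + 5*5))*1 = 162 + (4*(2 + 25))*1 = 162 + (4*27)*1 = 162 + 108*1 = 162 + 108 = 270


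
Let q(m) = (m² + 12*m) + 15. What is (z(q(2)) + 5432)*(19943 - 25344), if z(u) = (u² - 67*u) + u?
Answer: -23996643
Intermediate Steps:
q(m) = 15 + m² + 12*m
z(u) = u² - 66*u
(z(q(2)) + 5432)*(19943 - 25344) = ((15 + 2² + 12*2)*(-66 + (15 + 2² + 12*2)) + 5432)*(19943 - 25344) = ((15 + 4 + 24)*(-66 + (15 + 4 + 24)) + 5432)*(-5401) = (43*(-66 + 43) + 5432)*(-5401) = (43*(-23) + 5432)*(-5401) = (-989 + 5432)*(-5401) = 4443*(-5401) = -23996643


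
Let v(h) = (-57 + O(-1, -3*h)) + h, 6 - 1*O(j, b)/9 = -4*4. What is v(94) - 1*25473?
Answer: -25238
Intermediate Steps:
O(j, b) = 198 (O(j, b) = 54 - (-36)*4 = 54 - 9*(-16) = 54 + 144 = 198)
v(h) = 141 + h (v(h) = (-57 + 198) + h = 141 + h)
v(94) - 1*25473 = (141 + 94) - 1*25473 = 235 - 25473 = -25238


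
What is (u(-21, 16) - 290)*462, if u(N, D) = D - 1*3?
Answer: -127974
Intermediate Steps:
u(N, D) = -3 + D (u(N, D) = D - 3 = -3 + D)
(u(-21, 16) - 290)*462 = ((-3 + 16) - 290)*462 = (13 - 290)*462 = -277*462 = -127974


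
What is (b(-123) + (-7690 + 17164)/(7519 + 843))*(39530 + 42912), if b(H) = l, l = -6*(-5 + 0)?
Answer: 10731227814/4181 ≈ 2.5667e+6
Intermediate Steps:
l = 30 (l = -6*(-5) = 30)
b(H) = 30
(b(-123) + (-7690 + 17164)/(7519 + 843))*(39530 + 42912) = (30 + (-7690 + 17164)/(7519 + 843))*(39530 + 42912) = (30 + 9474/8362)*82442 = (30 + 9474*(1/8362))*82442 = (30 + 4737/4181)*82442 = (130167/4181)*82442 = 10731227814/4181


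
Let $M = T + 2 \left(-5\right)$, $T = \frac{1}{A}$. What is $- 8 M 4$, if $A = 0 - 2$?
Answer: $336$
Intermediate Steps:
$A = -2$ ($A = 0 - 2 = -2$)
$T = - \frac{1}{2}$ ($T = \frac{1}{-2} = - \frac{1}{2} \approx -0.5$)
$M = - \frac{21}{2}$ ($M = - \frac{1}{2} + 2 \left(-5\right) = - \frac{1}{2} - 10 = - \frac{21}{2} \approx -10.5$)
$- 8 M 4 = \left(-8\right) \left(- \frac{21}{2}\right) 4 = 84 \cdot 4 = 336$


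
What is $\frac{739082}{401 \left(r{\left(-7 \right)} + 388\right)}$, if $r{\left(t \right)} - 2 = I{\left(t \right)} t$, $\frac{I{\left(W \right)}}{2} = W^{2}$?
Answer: $- \frac{369541}{59348} \approx -6.2267$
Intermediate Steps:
$I{\left(W \right)} = 2 W^{2}$
$r{\left(t \right)} = 2 + 2 t^{3}$ ($r{\left(t \right)} = 2 + 2 t^{2} t = 2 + 2 t^{3}$)
$\frac{739082}{401 \left(r{\left(-7 \right)} + 388\right)} = \frac{739082}{401 \left(\left(2 + 2 \left(-7\right)^{3}\right) + 388\right)} = \frac{739082}{401 \left(\left(2 + 2 \left(-343\right)\right) + 388\right)} = \frac{739082}{401 \left(\left(2 - 686\right) + 388\right)} = \frac{739082}{401 \left(-684 + 388\right)} = \frac{739082}{401 \left(-296\right)} = \frac{739082}{-118696} = 739082 \left(- \frac{1}{118696}\right) = - \frac{369541}{59348}$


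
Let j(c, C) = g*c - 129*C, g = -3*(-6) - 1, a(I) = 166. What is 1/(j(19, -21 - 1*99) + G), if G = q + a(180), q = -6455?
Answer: 1/9514 ≈ 0.00010511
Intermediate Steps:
g = 17 (g = 18 - 1 = 17)
j(c, C) = -129*C + 17*c (j(c, C) = 17*c - 129*C = -129*C + 17*c)
G = -6289 (G = -6455 + 166 = -6289)
1/(j(19, -21 - 1*99) + G) = 1/((-129*(-21 - 1*99) + 17*19) - 6289) = 1/((-129*(-21 - 99) + 323) - 6289) = 1/((-129*(-120) + 323) - 6289) = 1/((15480 + 323) - 6289) = 1/(15803 - 6289) = 1/9514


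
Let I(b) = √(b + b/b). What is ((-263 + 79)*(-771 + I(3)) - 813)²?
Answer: 19791706489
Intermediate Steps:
I(b) = √(1 + b) (I(b) = √(b + 1) = √(1 + b))
((-263 + 79)*(-771 + I(3)) - 813)² = ((-263 + 79)*(-771 + √(1 + 3)) - 813)² = (-184*(-771 + √4) - 813)² = (-184*(-771 + 2) - 813)² = (-184*(-769) - 813)² = (141496 - 813)² = 140683² = 19791706489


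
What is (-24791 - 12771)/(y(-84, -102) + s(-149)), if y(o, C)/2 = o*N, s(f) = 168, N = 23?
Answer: 2683/264 ≈ 10.163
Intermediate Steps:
y(o, C) = 46*o (y(o, C) = 2*(o*23) = 2*(23*o) = 46*o)
(-24791 - 12771)/(y(-84, -102) + s(-149)) = (-24791 - 12771)/(46*(-84) + 168) = -37562/(-3864 + 168) = -37562/(-3696) = -37562*(-1/3696) = 2683/264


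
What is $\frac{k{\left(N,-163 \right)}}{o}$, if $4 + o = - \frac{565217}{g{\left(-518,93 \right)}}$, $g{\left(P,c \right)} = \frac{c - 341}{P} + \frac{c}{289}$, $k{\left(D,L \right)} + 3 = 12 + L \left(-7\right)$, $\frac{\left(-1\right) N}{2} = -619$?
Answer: $- \frac{68911450}{42307297359} \approx -0.0016288$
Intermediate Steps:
$N = 1238$ ($N = \left(-2\right) \left(-619\right) = 1238$)
$k{\left(D,L \right)} = 9 - 7 L$ ($k{\left(D,L \right)} = -3 + \left(12 + L \left(-7\right)\right) = -3 - \left(-12 + 7 L\right) = 9 - 7 L$)
$g{\left(P,c \right)} = \frac{c}{289} + \frac{-341 + c}{P}$ ($g{\left(P,c \right)} = \frac{-341 + c}{P} + c \frac{1}{289} = \frac{-341 + c}{P} + \frac{c}{289} = \frac{c}{289} + \frac{-341 + c}{P}$)
$o = - \frac{42307297359}{59923}$ ($o = -4 - \frac{565217}{\frac{1}{-518} \left(-341 + 93 + \frac{1}{289} \left(-518\right) 93\right)} = -4 - \frac{565217}{\left(- \frac{1}{518}\right) \left(-341 + 93 - \frac{48174}{289}\right)} = -4 - \frac{565217}{\left(- \frac{1}{518}\right) \left(- \frac{119846}{289}\right)} = -4 - \frac{565217}{\frac{59923}{74851}} = -4 - \frac{42307057667}{59923} = - \frac{42307297359}{59923} \approx -7.0603 \cdot 10^{5}$)
$\frac{k{\left(N,-163 \right)}}{o} = \frac{9 - -1141}{- \frac{42307297359}{59923}} = \left(9 + 1141\right) \left(- \frac{59923}{42307297359}\right) = 1150 \left(- \frac{59923}{42307297359}\right) = - \frac{68911450}{42307297359}$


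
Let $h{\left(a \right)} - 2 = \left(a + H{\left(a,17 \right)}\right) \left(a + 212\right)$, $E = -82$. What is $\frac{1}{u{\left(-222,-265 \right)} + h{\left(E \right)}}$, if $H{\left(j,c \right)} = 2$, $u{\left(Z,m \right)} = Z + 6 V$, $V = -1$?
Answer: $- \frac{1}{10626} \approx -9.4109 \cdot 10^{-5}$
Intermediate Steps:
$u{\left(Z,m \right)} = -6 + Z$ ($u{\left(Z,m \right)} = Z + 6 \left(-1\right) = Z - 6 = -6 + Z$)
$h{\left(a \right)} = 2 + \left(2 + a\right) \left(212 + a\right)$ ($h{\left(a \right)} = 2 + \left(a + 2\right) \left(a + 212\right) = 2 + \left(2 + a\right) \left(212 + a\right)$)
$\frac{1}{u{\left(-222,-265 \right)} + h{\left(E \right)}} = \frac{1}{\left(-6 - 222\right) + \left(426 + \left(-82\right)^{2} + 214 \left(-82\right)\right)} = \frac{1}{-228 + \left(426 + 6724 - 17548\right)} = \frac{1}{-228 - 10398} = \frac{1}{-10626} = - \frac{1}{10626}$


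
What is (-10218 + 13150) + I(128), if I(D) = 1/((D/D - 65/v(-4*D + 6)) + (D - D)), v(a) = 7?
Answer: 170049/58 ≈ 2931.9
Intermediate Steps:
I(D) = -7/58 (I(D) = 1/((D/D - 65/7) + (D - D)) = 1/((1 - 65*⅐) + 0) = 1/((1 - 65/7) + 0) = 1/(-58/7 + 0) = 1/(-58/7) = -7/58)
(-10218 + 13150) + I(128) = (-10218 + 13150) - 7/58 = 2932 - 7/58 = 170049/58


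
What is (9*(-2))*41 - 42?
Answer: -780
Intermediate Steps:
(9*(-2))*41 - 42 = -18*41 - 42 = -738 - 42 = -780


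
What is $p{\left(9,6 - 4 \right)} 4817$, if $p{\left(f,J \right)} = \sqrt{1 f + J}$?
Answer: $4817 \sqrt{11} \approx 15976.0$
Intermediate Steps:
$p{\left(f,J \right)} = \sqrt{J + f}$ ($p{\left(f,J \right)} = \sqrt{f + J} = \sqrt{J + f}$)
$p{\left(9,6 - 4 \right)} 4817 = \sqrt{\left(6 - 4\right) + 9} \cdot 4817 = \sqrt{2 + 9} \cdot 4817 = \sqrt{11} \cdot 4817 = 4817 \sqrt{11}$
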